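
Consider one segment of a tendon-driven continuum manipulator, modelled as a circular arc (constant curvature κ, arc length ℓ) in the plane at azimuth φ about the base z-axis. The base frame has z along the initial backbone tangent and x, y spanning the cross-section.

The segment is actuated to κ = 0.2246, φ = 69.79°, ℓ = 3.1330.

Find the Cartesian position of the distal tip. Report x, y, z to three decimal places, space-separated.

0.365 0.992 2.881

θ = κ·ℓ = 0.2246 × 3.1330 = 0.70367 rad
ρ = (1 − cos θ)/κ = (1 − 0.76247)/0.2246 = 1.05756
z = sin θ / κ = 0.64702/0.2246 = 2.88077
x = ρ cos φ = 1.05756 × cos(69.79°) = 0.36535
y = ρ sin φ = 1.05756 × sin(69.79°) = 0.99245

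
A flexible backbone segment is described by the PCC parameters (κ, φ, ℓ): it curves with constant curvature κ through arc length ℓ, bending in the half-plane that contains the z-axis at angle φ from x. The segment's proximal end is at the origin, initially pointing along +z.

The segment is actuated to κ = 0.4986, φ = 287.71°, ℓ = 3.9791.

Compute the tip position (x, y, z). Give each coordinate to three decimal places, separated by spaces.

θ = κ·ℓ = 0.4986 × 3.9791 = 1.98398 rad
ρ = (1 − cos θ)/κ = (1 − -0.40153)/0.4986 = 2.81092
z = sin θ / κ = 0.91585/0.4986 = 1.83684
x = ρ cos φ = 2.81092 × cos(287.71°) = 0.85508
y = ρ sin φ = 2.81092 × sin(287.71°) = -2.67771

0.855 -2.678 1.837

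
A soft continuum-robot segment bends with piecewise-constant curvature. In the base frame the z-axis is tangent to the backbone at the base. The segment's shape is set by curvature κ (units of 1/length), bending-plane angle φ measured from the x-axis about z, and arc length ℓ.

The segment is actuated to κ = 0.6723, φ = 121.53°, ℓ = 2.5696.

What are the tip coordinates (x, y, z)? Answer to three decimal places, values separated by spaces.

θ = κ·ℓ = 0.6723 × 2.5696 = 1.72754 rad
ρ = (1 − cos θ)/κ = (1 − -0.15610)/0.6723 = 1.71963
z = sin θ / κ = 0.98774/0.6723 = 1.46920
x = ρ cos φ = 1.71963 × cos(121.53°) = -0.89927
y = ρ sin φ = 1.71963 × sin(121.53°) = 1.46575

-0.899 1.466 1.469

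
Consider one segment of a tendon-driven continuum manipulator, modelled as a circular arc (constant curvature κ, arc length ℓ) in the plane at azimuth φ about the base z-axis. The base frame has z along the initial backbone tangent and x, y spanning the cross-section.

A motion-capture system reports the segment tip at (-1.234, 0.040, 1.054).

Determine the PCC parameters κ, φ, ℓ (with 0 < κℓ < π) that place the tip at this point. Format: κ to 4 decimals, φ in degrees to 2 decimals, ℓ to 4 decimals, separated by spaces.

ρ = √(x²+y²) = √(-1.234² + 0.040²) = 1.23465
φ = atan2(y, x) mod 360° = atan2(0.040, -1.234) = 178.1434°
|p|² = ρ² + z² = 1.23465² + 1.054² = 2.63527
κ = 2ρ / |p|² = 2×1.23465 / 2.63527 = 0.93702
θ = 2·atan2(ρ, z) = 2·atan2(1.23465, 1.054) = 1.72833 rad
ℓ = θ/κ = 1.72833/0.93702 = 1.84451

0.9370 178.14 1.8445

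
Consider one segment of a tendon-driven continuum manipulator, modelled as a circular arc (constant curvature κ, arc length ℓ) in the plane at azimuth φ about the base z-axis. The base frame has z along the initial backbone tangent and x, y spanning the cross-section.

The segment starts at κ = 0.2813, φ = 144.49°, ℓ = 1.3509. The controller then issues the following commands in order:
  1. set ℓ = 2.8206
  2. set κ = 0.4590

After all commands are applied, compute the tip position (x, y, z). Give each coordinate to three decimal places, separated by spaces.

initial: κ=0.2813, φ=144.49°, ℓ=1.3509
cmd 1: set ℓ=2.8206 → (κ,φ,ℓ)=(0.2813,144.49°,2.8206) → tip=(-0.8641,0.6166,2.5338)
cmd 2: set κ=0.4590 → (κ,φ,ℓ)=(0.4590,144.49°,2.8206) → tip=(-1.2899,0.9204,2.0961)

-1.290 0.920 2.096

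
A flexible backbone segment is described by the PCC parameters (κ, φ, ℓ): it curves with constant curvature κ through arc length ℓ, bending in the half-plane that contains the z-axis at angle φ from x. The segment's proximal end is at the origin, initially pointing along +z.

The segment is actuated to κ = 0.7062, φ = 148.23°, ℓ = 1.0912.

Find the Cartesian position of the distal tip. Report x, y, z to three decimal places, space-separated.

-0.340 0.211 0.986

θ = κ·ℓ = 0.7062 × 1.0912 = 0.77061 rad
ρ = (1 − cos θ)/κ = (1 − 0.71749)/0.7062 = 0.40004
z = sin θ / κ = 0.69657/0.7062 = 0.98636
x = ρ cos φ = 0.40004 × cos(148.23°) = -0.34010
y = ρ sin φ = 0.40004 × sin(148.23°) = 0.21063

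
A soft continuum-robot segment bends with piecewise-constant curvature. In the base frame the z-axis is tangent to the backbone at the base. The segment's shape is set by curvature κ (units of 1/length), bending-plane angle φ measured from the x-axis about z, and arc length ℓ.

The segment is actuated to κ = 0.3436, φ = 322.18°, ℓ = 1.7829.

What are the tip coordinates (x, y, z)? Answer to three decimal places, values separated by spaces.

θ = κ·ℓ = 0.3436 × 1.7829 = 0.61260 rad
ρ = (1 − cos θ)/κ = (1 − 0.81815)/0.3436 = 0.52924
z = sin θ / κ = 0.57500/0.3436 = 1.67346
x = ρ cos φ = 0.52924 × cos(322.18°) = 0.41807
y = ρ sin φ = 0.52924 × sin(322.18°) = -0.32452

0.418 -0.325 1.673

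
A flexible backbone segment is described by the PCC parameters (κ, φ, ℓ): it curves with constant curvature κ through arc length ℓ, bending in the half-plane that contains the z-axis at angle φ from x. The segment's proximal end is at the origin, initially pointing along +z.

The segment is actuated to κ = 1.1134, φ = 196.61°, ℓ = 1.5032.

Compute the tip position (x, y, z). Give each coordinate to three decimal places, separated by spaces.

θ = κ·ℓ = 1.1134 × 1.5032 = 1.67366 rad
ρ = (1 − cos θ)/κ = (1 − -0.10269)/1.1134 = 0.99038
z = sin θ / κ = 0.99471/1.1134 = 0.89340
x = ρ cos φ = 0.99038 × cos(196.61°) = -0.94905
y = ρ sin φ = 0.99038 × sin(196.61°) = -0.28310

-0.949 -0.283 0.893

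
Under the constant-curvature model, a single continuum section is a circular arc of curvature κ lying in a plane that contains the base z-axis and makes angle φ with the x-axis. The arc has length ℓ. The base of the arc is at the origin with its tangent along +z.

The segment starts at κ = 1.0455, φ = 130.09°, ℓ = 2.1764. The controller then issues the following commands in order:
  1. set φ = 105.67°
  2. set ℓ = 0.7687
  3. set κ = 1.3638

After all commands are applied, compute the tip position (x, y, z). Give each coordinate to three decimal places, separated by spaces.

initial: κ=1.0455, φ=130.09°, ℓ=2.1764
cmd 1: set φ=105.67° → (κ,φ,ℓ)=(1.0455,105.67°,2.1764) → tip=(-0.4257,1.5175,0.7287)
cmd 2: set ℓ=0.7687 → (κ,φ,ℓ)=(1.0455,105.67°,0.7687) → tip=(-0.0790,0.2817,0.6886)
cmd 3: set κ=1.3638 → (κ,φ,ℓ)=(1.3638,105.67°,0.7687) → tip=(-0.0992,0.3537,0.6354)

-0.099 0.354 0.635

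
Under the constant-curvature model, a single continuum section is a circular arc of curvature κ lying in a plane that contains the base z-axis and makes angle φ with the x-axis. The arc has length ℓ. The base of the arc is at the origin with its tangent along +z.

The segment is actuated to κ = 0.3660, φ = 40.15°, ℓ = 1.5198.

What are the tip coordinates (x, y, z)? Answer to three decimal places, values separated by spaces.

0.315 0.266 1.443

θ = κ·ℓ = 0.3660 × 1.5198 = 0.55625 rad
ρ = (1 − cos θ)/κ = (1 − 0.84924)/0.3660 = 0.41190
z = sin θ / κ = 0.52800/0.3660 = 1.44263
x = ρ cos φ = 0.41190 × cos(40.15°) = 0.31484
y = ρ sin φ = 0.41190 × sin(40.15°) = 0.26559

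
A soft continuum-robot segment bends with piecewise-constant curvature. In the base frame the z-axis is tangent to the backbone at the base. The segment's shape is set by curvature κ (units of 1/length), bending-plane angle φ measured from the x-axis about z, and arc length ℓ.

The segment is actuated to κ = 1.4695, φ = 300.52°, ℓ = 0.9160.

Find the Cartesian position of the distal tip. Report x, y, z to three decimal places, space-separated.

0.269 -0.456 0.663

θ = κ·ℓ = 1.4695 × 0.9160 = 1.34606 rad
ρ = (1 − cos θ)/κ = (1 − 0.22285)/1.4695 = 0.52886
z = sin θ / κ = 0.97485/1.4695 = 0.66339
x = ρ cos φ = 0.52886 × cos(300.52°) = 0.26857
y = ρ sin φ = 0.52886 × sin(300.52°) = -0.45558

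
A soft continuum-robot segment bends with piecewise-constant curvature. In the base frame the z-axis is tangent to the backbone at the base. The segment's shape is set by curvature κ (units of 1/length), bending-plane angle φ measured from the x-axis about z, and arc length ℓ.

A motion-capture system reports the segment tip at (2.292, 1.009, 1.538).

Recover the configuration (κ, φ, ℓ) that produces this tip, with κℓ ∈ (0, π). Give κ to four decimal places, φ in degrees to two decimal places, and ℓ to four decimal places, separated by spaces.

ρ = √(x²+y²) = √(2.292² + 1.009²) = 2.50427
φ = atan2(y, x) mod 360° = atan2(1.009, 2.292) = 23.7604°
|p|² = ρ² + z² = 2.50427² + 1.538² = 8.63679
κ = 2ρ / |p|² = 2×2.50427 / 8.63679 = 0.57991
θ = 2·atan2(ρ, z) = 2·atan2(2.50427, 1.538) = 2.04007 rad
ℓ = θ/κ = 2.04007/0.57991 = 3.51793

0.5799 23.76 3.5179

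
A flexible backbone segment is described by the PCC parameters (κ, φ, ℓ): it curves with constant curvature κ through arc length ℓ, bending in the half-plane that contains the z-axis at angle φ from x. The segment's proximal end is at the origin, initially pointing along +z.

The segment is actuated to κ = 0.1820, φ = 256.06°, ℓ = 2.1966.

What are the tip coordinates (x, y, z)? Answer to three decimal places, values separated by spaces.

θ = κ·ℓ = 0.1820 × 2.1966 = 0.39978 rad
ρ = (1 − cos θ)/κ = (1 − 0.92115)/0.1820 = 0.43326
z = sin θ / κ = 0.38922/0.1820 = 2.13855
x = ρ cos φ = 0.43326 × cos(256.06°) = -0.10438
y = ρ sin φ = 0.43326 × sin(256.06°) = -0.42050

-0.104 -0.421 2.139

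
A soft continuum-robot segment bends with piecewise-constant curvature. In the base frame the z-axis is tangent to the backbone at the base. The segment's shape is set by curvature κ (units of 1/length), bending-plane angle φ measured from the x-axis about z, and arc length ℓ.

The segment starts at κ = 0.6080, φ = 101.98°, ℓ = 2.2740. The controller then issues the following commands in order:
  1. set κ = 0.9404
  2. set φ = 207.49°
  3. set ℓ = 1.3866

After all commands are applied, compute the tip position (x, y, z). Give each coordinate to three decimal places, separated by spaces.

-0.695 -0.361 1.026

initial: κ=0.6080, φ=101.98°, ℓ=2.2740
cmd 1: set κ=0.9404 → (κ,φ,ℓ)=(0.9404,101.98°,2.2740) → tip=(-0.3394,1.5995,0.8966)
cmd 2: set φ=207.49° → (κ,φ,ℓ)=(0.9404,207.49°,2.2740) → tip=(-1.4505,-0.7548,0.8966)
cmd 3: set ℓ=1.3866 → (κ,φ,ℓ)=(0.9404,207.49°,1.3866) → tip=(-0.6946,-0.3614,1.0257)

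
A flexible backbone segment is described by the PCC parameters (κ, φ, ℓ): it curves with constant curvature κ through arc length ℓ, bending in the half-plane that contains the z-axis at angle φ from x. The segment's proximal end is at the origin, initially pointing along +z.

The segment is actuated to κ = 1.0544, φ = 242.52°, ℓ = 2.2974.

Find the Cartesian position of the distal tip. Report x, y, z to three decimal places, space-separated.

-0.767 -1.474 0.625

θ = κ·ℓ = 1.0544 × 2.2974 = 2.42238 rad
ρ = (1 − cos θ)/κ = (1 − -0.75232)/1.0544 = 1.66192
z = sin θ / κ = 0.65879/1.0544 = 0.62480
x = ρ cos φ = 1.66192 × cos(242.52°) = -0.76687
y = ρ sin φ = 1.66192 × sin(242.52°) = -1.47440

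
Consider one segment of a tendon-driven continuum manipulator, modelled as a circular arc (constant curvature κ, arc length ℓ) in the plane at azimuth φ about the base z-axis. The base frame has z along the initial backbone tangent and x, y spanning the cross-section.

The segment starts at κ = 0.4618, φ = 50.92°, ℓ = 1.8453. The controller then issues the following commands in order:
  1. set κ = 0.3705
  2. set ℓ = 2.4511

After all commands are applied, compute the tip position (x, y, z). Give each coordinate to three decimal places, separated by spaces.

initial: κ=0.4618, φ=50.92°, ℓ=1.8453
cmd 1: set κ=0.3705 → (κ,φ,ℓ)=(0.3705,50.92°,1.8453) → tip=(0.3824,0.4709,1.7049)
cmd 2: set ℓ=2.4511 → (κ,φ,ℓ)=(0.3705,50.92°,2.4511) → tip=(0.6547,0.8062,2.1278)

0.655 0.806 2.128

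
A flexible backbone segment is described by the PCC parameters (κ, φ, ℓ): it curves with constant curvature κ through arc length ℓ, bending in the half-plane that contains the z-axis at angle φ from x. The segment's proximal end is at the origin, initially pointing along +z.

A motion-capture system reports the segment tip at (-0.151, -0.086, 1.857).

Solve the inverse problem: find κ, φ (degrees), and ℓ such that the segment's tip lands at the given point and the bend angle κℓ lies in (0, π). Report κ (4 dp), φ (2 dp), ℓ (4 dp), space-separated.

ρ = √(x²+y²) = √(-0.151² + -0.086²) = 0.17377
φ = atan2(y, x) mod 360° = atan2(-0.086, -0.151) = 209.6631°
|p|² = ρ² + z² = 0.17377² + 1.857² = 3.47865
κ = 2ρ / |p|² = 2×0.17377 / 3.47865 = 0.09991
θ = 2·atan2(ρ, z) = 2·atan2(0.17377, 1.857) = 0.18661 rad
ℓ = θ/κ = 0.18661/0.09991 = 1.86782

0.0999 209.66 1.8678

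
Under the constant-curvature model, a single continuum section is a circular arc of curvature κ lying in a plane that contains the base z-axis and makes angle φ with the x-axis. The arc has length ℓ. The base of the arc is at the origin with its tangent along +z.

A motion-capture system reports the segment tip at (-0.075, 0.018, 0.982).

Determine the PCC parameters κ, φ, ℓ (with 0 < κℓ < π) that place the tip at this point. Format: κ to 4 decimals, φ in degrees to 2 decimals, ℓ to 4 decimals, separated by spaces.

ρ = √(x²+y²) = √(-0.075² + 0.018²) = 0.07713
φ = atan2(y, x) mod 360° = atan2(0.018, -0.075) = 166.5043°
|p|² = ρ² + z² = 0.07713² + 0.982² = 0.97027
κ = 2ρ / |p|² = 2×0.07713 / 0.97027 = 0.15899
θ = 2·atan2(ρ, z) = 2·atan2(0.07713, 0.982) = 0.15677 rad
ℓ = θ/κ = 0.15677/0.15899 = 0.98603

0.1590 166.50 0.9860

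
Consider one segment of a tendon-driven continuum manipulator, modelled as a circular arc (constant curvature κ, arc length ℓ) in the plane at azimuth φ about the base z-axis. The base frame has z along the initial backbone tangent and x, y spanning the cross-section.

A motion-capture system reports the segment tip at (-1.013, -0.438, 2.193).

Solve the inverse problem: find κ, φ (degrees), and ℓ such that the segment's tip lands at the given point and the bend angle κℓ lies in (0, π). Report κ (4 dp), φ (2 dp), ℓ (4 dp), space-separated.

0.3662 203.38 2.5463

ρ = √(x²+y²) = √(-1.013² + -0.438²) = 1.10364
φ = atan2(y, x) mod 360° = atan2(-0.438, -1.013) = 203.3826°
|p|² = ρ² + z² = 1.10364² + 2.193² = 6.02726
κ = 2ρ / |p|² = 2×1.10364 / 6.02726 = 0.36621
θ = 2·atan2(ρ, z) = 2·atan2(1.10364, 2.193) = 0.93250 rad
ℓ = θ/κ = 0.93250/0.36621 = 2.54631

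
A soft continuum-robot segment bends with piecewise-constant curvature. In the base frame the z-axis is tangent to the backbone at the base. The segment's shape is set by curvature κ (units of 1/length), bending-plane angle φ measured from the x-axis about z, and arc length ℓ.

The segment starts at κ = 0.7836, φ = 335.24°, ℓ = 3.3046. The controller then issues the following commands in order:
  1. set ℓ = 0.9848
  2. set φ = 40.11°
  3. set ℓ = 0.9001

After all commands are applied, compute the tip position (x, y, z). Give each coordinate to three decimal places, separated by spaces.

0.233 0.196 0.827

initial: κ=0.7836, φ=335.24°, ℓ=3.3046
cmd 1: set ℓ=0.9848 → (κ,φ,ℓ)=(0.7836,335.24°,0.9848) → tip=(0.3283,-0.1514,0.8899)
cmd 2: set φ=40.11° → (κ,φ,ℓ)=(0.7836,40.11°,0.9848) → tip=(0.2765,0.2329,0.8899)
cmd 3: set ℓ=0.9001 → (κ,φ,ℓ)=(0.7836,40.11°,0.9001) → tip=(0.2329,0.1962,0.8273)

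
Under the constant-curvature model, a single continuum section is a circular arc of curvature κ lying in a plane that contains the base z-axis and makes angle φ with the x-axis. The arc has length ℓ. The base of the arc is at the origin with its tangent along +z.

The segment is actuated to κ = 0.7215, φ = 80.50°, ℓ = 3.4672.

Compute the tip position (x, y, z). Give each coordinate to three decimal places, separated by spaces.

0.412 2.463 0.828

θ = κ·ℓ = 0.7215 × 3.4672 = 2.50158 rad
ρ = (1 − cos θ)/κ = (1 − -0.80209)/0.7215 = 2.49770
z = sin θ / κ = 0.59720/0.7215 = 0.82772
x = ρ cos φ = 2.49770 × cos(80.50°) = 0.41224
y = ρ sin φ = 2.49770 × sin(80.50°) = 2.46345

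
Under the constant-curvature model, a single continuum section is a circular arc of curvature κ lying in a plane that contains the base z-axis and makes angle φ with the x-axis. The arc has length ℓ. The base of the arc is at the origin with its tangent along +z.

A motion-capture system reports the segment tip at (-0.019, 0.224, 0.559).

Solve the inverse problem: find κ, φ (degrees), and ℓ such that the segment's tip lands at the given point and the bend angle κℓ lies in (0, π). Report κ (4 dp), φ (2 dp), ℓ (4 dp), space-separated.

ρ = √(x²+y²) = √(-0.019² + 0.224²) = 0.22480
φ = atan2(y, x) mod 360° = atan2(0.224, -0.019) = 94.8483°
|p|² = ρ² + z² = 0.22480² + 0.559² = 0.36302
κ = 2ρ / |p|² = 2×0.22480 / 0.36302 = 1.23853
θ = 2·atan2(ρ, z) = 2·atan2(0.22480, 0.559) = 0.76472 rad
ℓ = θ/κ = 0.76472/1.23853 = 0.61745

1.2385 94.85 0.6174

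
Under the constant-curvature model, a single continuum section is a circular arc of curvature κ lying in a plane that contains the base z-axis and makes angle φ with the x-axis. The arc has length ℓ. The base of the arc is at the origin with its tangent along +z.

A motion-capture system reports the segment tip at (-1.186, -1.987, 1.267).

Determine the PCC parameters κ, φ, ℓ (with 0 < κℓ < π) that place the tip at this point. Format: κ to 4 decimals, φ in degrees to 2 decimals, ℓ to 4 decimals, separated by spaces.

ρ = √(x²+y²) = √(-1.186² + -1.987²) = 2.31404
φ = atan2(y, x) mod 360° = atan2(-1.987, -1.186) = 239.1679°
|p|² = ρ² + z² = 2.31404² + 1.267² = 6.96005
κ = 2ρ / |p|² = 2×2.31404 / 6.96005 = 0.66495
θ = 2·atan2(ρ, z) = 2·atan2(2.31404, 1.267) = 2.13971 rad
ℓ = θ/κ = 2.13971/0.66495 = 3.21786

0.6649 239.17 3.2179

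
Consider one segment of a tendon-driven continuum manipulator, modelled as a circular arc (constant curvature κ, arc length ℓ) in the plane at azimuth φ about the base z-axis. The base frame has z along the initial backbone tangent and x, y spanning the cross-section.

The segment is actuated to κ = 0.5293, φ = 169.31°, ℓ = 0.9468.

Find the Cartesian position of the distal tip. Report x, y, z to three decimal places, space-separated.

θ = κ·ℓ = 0.5293 × 0.9468 = 0.50114 rad
ρ = (1 − cos θ)/κ = (1 − 0.87703)/0.5293 = 0.23232
z = sin θ / κ = 0.48043/0.5293 = 0.90766
x = ρ cos φ = 0.23232 × cos(169.31°) = -0.22828
y = ρ sin φ = 0.23232 × sin(169.31°) = 0.04309

-0.228 0.043 0.908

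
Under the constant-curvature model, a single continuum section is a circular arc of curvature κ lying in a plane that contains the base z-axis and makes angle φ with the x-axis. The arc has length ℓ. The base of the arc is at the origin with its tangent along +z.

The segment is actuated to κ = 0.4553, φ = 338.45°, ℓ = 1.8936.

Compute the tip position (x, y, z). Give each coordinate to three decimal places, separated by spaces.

θ = κ·ℓ = 0.4553 × 1.8936 = 0.86216 rad
ρ = (1 − cos θ)/κ = (1 − 0.65080)/0.4553 = 0.76696
z = sin θ / κ = 0.75925/0.4553 = 1.66758
x = ρ cos φ = 0.76696 × cos(338.45°) = 0.71335
y = ρ sin φ = 0.76696 × sin(338.45°) = -0.28172

0.713 -0.282 1.668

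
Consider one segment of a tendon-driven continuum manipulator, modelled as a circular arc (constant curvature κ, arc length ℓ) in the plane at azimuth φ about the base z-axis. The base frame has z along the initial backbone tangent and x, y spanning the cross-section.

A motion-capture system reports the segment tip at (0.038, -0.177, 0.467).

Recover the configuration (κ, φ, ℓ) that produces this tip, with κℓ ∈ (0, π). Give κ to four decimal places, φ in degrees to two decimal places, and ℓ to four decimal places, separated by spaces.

ρ = √(x²+y²) = √(0.038² + -0.177²) = 0.18103
φ = atan2(y, x) mod 360° = atan2(-0.177, 0.038) = 282.1169°
|p|² = ρ² + z² = 0.18103² + 0.467² = 0.25086
κ = 2ρ / |p|² = 2×0.18103 / 0.25086 = 1.44329
θ = 2·atan2(ρ, z) = 2·atan2(0.18103, 0.467) = 0.73963 rad
ℓ = θ/κ = 0.73963/1.44329 = 0.51246

1.4433 282.12 0.5125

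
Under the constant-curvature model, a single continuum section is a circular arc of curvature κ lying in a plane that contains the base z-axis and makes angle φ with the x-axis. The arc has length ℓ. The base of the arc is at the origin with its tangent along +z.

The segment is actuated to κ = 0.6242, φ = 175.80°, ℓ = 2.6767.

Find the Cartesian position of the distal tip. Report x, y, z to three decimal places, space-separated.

θ = κ·ℓ = 0.6242 × 2.6767 = 1.67080 rad
ρ = (1 − cos θ)/κ = (1 − -0.09983)/0.6242 = 1.76199
z = sin θ / κ = 0.99500/0.6242 = 1.59405
x = ρ cos φ = 1.76199 × cos(175.80°) = -1.75726
y = ρ sin φ = 1.76199 × sin(175.80°) = 0.12904

-1.757 0.129 1.594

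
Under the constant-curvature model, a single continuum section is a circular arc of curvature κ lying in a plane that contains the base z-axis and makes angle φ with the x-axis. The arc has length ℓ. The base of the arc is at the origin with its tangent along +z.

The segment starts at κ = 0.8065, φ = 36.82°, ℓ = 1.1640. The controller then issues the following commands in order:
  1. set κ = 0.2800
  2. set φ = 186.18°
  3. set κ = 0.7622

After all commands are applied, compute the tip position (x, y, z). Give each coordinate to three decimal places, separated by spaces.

-0.481 -0.052 1.017

initial: κ=0.8065, φ=36.82°, ℓ=1.1640
cmd 1: set κ=0.2800 → (κ,φ,ℓ)=(0.2800,36.82°,1.1640) → tip=(0.1505,0.1127,1.1435)
cmd 2: set φ=186.18° → (κ,φ,ℓ)=(0.2800,186.18°,1.1640) → tip=(-0.1869,-0.0202,1.1435)
cmd 3: set κ=0.7622 → (κ,φ,ℓ)=(0.7622,186.18°,1.1640) → tip=(-0.4805,-0.0520,1.0172)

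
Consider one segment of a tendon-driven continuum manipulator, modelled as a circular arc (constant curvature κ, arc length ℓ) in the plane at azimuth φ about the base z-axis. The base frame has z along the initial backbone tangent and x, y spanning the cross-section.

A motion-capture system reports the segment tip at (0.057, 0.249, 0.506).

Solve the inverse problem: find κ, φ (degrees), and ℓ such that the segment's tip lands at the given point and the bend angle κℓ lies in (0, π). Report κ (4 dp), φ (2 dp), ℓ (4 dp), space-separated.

ρ = √(x²+y²) = √(0.057² + 0.249²) = 0.25544
φ = atan2(y, x) mod 360° = atan2(0.249, 0.057) = 77.1063°
|p|² = ρ² + z² = 0.25544² + 0.506² = 0.32129
κ = 2ρ / |p|² = 2×0.25544 / 0.32129 = 1.59011
θ = 2·atan2(ρ, z) = 2·atan2(0.25544, 0.506) = 0.93500 rad
ℓ = θ/κ = 0.93500/1.59011 = 0.58801

1.5901 77.11 0.5880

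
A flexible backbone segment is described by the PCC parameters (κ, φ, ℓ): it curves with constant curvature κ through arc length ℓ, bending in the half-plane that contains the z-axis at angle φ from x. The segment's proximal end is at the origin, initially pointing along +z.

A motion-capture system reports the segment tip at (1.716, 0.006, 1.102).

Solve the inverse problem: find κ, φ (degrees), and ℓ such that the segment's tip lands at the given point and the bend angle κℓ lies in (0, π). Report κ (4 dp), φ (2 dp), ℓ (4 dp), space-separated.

0.8252 0.20 2.4235

ρ = √(x²+y²) = √(1.716² + 0.006²) = 1.71601
φ = atan2(y, x) mod 360° = atan2(0.006, 1.716) = 0.2003°
|p|² = ρ² + z² = 1.71601² + 1.102² = 4.15910
κ = 2ρ / |p|² = 2×1.71601 / 4.15910 = 0.82518
θ = 2·atan2(ρ, z) = 2·atan2(1.71601, 1.102) = 1.99987 rad
ℓ = θ/κ = 1.99987/0.82518 = 2.42354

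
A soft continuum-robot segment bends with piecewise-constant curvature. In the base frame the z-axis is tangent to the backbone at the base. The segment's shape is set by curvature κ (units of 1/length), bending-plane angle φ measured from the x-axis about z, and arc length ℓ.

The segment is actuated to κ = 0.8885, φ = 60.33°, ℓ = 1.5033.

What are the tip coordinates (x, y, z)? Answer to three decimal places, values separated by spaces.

θ = κ·ℓ = 0.8885 × 1.5033 = 1.33568 rad
ρ = (1 − cos θ)/κ = (1 − 0.23295)/0.8885 = 0.86330
z = sin θ / κ = 0.97249/0.8885 = 1.09453
x = ρ cos φ = 0.86330 × cos(60.33°) = 0.42734
y = ρ sin φ = 0.86330 × sin(60.33°) = 0.75012

0.427 0.750 1.095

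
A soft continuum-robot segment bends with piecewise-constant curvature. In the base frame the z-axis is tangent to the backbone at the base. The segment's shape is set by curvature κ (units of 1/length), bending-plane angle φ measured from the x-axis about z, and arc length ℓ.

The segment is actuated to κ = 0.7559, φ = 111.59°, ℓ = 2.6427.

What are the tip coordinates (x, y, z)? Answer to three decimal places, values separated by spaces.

-0.688 1.739 1.204

θ = κ·ℓ = 0.7559 × 2.6427 = 1.99762 rad
ρ = (1 − cos θ)/κ = (1 − -0.41398)/0.7559 = 1.87059
z = sin θ / κ = 0.91029/0.7559 = 1.20424
x = ρ cos φ = 1.87059 × cos(111.59°) = -0.68831
y = ρ sin φ = 1.87059 × sin(111.59°) = 1.73935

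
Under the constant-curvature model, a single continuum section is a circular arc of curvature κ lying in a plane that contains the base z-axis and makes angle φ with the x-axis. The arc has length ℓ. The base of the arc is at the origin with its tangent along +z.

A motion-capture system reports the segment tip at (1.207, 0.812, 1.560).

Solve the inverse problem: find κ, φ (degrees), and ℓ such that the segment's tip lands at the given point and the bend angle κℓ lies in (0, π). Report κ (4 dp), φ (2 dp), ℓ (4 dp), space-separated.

0.6395 33.93 2.3472

ρ = √(x²+y²) = √(1.207² + 0.812²) = 1.45471
φ = atan2(y, x) mod 360° = atan2(0.812, 1.207) = 33.9304°
|p|² = ρ² + z² = 1.45471² + 1.560² = 4.54979
κ = 2ρ / |p|² = 2×1.45471 / 4.54979 = 0.63946
θ = 2·atan2(ρ, z) = 2·atan2(1.45471, 1.560) = 1.50098 rad
ℓ = θ/κ = 1.50098/0.63946 = 2.34724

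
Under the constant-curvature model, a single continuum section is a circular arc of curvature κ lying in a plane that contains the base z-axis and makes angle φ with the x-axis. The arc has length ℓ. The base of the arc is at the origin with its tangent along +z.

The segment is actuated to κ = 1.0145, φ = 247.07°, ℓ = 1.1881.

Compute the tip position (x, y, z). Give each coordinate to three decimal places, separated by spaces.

θ = κ·ℓ = 1.0145 × 1.1881 = 1.20533 rad
ρ = (1 − cos θ)/κ = (1 − 0.35739)/1.0145 = 0.63343
z = sin θ / κ = 0.93396/1.0145 = 0.92061
x = ρ cos φ = 0.63343 × cos(247.07°) = -0.24679
y = ρ sin φ = 0.63343 × sin(247.07°) = -0.58338

-0.247 -0.583 0.921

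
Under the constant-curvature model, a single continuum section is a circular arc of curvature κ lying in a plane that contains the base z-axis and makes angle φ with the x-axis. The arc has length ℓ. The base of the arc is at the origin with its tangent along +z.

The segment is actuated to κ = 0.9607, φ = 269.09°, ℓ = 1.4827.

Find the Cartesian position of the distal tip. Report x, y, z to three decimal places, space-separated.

-0.014 -0.889 1.030

θ = κ·ℓ = 0.9607 × 1.4827 = 1.42443 rad
ρ = (1 − cos θ)/κ = (1 − 0.14584)/0.9607 = 0.88910
z = sin θ / κ = 0.98931/0.9607 = 1.02978
x = ρ cos φ = 0.88910 × cos(269.09°) = -0.01412
y = ρ sin φ = 0.88910 × sin(269.09°) = -0.88898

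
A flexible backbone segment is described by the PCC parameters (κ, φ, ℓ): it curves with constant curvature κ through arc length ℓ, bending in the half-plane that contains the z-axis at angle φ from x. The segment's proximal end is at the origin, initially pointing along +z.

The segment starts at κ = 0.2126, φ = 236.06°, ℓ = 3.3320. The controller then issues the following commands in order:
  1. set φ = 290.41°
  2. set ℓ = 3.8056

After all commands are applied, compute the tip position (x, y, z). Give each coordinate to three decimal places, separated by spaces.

0.508 -1.366 3.404

initial: κ=0.2126, φ=236.06°, ℓ=3.3320
cmd 1: set φ=290.41° → (κ,φ,ℓ)=(0.2126,290.41°,3.3320) → tip=(0.3946,-1.0606,3.0602)
cmd 2: set ℓ=3.8056 → (κ,φ,ℓ)=(0.2126,290.41°,3.8056) → tip=(0.5082,-1.3658,3.4038)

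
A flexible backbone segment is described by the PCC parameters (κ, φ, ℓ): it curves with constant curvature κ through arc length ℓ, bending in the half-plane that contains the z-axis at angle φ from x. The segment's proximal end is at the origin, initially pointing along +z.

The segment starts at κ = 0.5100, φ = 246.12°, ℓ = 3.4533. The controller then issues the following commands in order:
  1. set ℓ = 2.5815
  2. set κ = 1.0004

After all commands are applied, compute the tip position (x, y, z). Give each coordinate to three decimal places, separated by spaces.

initial: κ=0.5100, φ=246.12°, ℓ=3.4533
cmd 1: set ℓ=2.5815 → (κ,φ,ℓ)=(0.5100,246.12°,2.5815) → tip=(-0.5941,-1.3420,1.8978)
cmd 2: set κ=1.0004 → (κ,φ,ℓ)=(1.0004,246.12°,2.5815) → tip=(-0.7477,-1.6889,0.5302)

-0.748 -1.689 0.530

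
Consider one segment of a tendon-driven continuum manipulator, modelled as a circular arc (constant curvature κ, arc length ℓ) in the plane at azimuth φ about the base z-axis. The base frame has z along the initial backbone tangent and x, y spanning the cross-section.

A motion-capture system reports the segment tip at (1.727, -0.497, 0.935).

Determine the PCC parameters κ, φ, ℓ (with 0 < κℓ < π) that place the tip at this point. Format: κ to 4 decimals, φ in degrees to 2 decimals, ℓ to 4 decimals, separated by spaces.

0.8758 343.95 2.4915

ρ = √(x²+y²) = √(1.727² + -0.497²) = 1.79709
φ = atan2(y, x) mod 360° = atan2(-0.497, 1.727) = 343.9451°
|p|² = ρ² + z² = 1.79709² + 0.935² = 4.10376
κ = 2ρ / |p|² = 2×1.79709 / 4.10376 = 0.87583
θ = 2·atan2(ρ, z) = 2·atan2(1.79709, 0.935) = 2.18211 rad
ℓ = θ/κ = 2.18211/0.87583 = 2.49148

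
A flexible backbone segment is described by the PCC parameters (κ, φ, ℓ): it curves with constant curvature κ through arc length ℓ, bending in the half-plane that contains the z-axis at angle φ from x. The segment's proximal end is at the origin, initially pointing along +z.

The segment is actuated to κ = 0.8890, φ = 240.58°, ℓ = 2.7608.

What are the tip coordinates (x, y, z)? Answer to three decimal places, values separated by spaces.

θ = κ·ℓ = 0.8890 × 2.7608 = 2.45435 rad
ρ = (1 − cos θ)/κ = (1 − -0.77300)/0.8890 = 1.99437
z = sin θ / κ = 0.63441/0.8890 = 0.71362
x = ρ cos φ = 1.99437 × cos(240.58°) = -0.97965
y = ρ sin φ = 1.99437 × sin(240.58°) = -1.73718

-0.980 -1.737 0.714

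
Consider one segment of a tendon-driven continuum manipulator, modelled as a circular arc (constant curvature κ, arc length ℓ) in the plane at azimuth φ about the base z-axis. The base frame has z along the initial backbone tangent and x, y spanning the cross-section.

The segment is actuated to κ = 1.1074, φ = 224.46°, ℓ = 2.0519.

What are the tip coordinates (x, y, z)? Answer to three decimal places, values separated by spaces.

θ = κ·ℓ = 1.1074 × 2.0519 = 2.27227 rad
ρ = (1 − cos θ)/κ = (1 − -0.64535)/1.1074 = 1.48577
z = sin θ / κ = 0.76389/1.1074 = 0.68980
x = ρ cos φ = 1.48577 × cos(224.46°) = -1.06046
y = ρ sin φ = 1.48577 × sin(224.46°) = -1.04065

-1.060 -1.041 0.690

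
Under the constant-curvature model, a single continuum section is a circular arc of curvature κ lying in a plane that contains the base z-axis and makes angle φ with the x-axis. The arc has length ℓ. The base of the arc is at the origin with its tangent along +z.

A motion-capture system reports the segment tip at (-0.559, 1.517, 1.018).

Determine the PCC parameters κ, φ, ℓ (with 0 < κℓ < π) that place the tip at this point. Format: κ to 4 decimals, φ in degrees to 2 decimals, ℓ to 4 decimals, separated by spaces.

0.8858 110.23 2.2777

ρ = √(x²+y²) = √(-0.559² + 1.517²) = 1.61672
φ = atan2(y, x) mod 360° = atan2(1.517, -0.559) = 110.2284°
|p|² = ρ² + z² = 1.61672² + 1.018² = 3.65009
κ = 2ρ / |p|² = 2×1.61672 / 3.65009 = 0.88585
θ = 2·atan2(ρ, z) = 2·atan2(1.61672, 1.018) = 2.01769 rad
ℓ = θ/κ = 2.01769/0.88585 = 2.27769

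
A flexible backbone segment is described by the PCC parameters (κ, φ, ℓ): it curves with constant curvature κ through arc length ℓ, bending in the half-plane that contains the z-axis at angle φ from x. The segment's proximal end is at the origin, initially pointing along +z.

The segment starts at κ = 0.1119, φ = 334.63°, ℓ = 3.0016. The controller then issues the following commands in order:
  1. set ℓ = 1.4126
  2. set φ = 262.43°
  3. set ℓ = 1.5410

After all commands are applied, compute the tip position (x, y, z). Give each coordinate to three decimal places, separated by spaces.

-0.017 -0.131 1.533

initial: κ=0.1119, φ=334.63°, ℓ=3.0016
cmd 1: set ℓ=1.4126 → (κ,φ,ℓ)=(0.1119,334.63°,1.4126) → tip=(0.1007,-0.0477,1.4067)
cmd 2: set φ=262.43° → (κ,φ,ℓ)=(0.1119,262.43°,1.4126) → tip=(-0.0147,-0.1104,1.4067)
cmd 3: set ℓ=1.5410 → (κ,φ,ℓ)=(0.1119,262.43°,1.5410) → tip=(-0.0175,-0.1314,1.5334)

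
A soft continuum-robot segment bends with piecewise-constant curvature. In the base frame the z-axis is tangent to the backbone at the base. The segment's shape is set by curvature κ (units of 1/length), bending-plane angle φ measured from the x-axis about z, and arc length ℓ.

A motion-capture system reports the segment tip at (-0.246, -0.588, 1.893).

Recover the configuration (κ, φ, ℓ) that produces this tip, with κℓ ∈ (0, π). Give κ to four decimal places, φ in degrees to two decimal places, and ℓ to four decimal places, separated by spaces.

0.3195 247.30 2.0330

ρ = √(x²+y²) = √(-0.246² + -0.588²) = 0.63739
φ = atan2(y, x) mod 360° = atan2(-0.588, -0.246) = 247.2972°
|p|² = ρ² + z² = 0.63739² + 1.893² = 3.98971
κ = 2ρ / |p|² = 2×0.63739 / 3.98971 = 0.31951
θ = 2·atan2(ρ, z) = 2·atan2(0.63739, 1.893) = 0.64957 rad
ℓ = θ/κ = 0.64957/0.31951 = 2.03298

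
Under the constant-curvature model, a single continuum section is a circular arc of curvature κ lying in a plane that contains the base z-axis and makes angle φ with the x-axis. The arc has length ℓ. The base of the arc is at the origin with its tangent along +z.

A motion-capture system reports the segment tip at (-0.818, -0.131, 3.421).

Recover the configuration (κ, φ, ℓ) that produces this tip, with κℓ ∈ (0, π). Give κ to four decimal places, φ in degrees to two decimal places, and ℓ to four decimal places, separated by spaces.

ρ = √(x²+y²) = √(-0.818² + -0.131²) = 0.82842
φ = atan2(y, x) mod 360° = atan2(-0.131, -0.818) = 189.0985°
|p|² = ρ² + z² = 0.82842² + 3.421² = 12.38953
κ = 2ρ / |p|² = 2×0.82842 / 12.38953 = 0.13373
θ = 2·atan2(ρ, z) = 2·atan2(0.82842, 3.421) = 0.47517 rad
ℓ = θ/κ = 0.47517/0.13373 = 3.55321

0.1337 189.10 3.5532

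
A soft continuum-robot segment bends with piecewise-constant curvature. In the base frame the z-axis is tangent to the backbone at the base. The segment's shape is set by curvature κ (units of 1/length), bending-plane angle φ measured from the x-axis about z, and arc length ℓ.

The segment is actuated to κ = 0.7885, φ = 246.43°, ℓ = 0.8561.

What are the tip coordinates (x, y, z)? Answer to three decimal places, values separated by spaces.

θ = κ·ℓ = 0.7885 × 0.8561 = 0.67503 rad
ρ = (1 − cos θ)/κ = (1 − 0.78069)/0.7885 = 0.27814
z = sin θ / κ = 0.62492/0.7885 = 0.79255
x = ρ cos φ = 0.27814 × cos(246.43°) = -0.11122
y = ρ sin φ = 0.27814 × sin(246.43°) = -0.25494

-0.111 -0.255 0.793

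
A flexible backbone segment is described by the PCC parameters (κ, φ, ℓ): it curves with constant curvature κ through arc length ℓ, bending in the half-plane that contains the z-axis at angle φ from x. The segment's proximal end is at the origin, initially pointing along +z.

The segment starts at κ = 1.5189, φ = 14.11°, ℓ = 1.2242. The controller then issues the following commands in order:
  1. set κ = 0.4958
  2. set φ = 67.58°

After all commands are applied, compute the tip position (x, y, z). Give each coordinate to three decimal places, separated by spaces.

initial: κ=1.5189, φ=14.11°, ℓ=1.2242
cmd 1: set κ=0.4958 → (κ,φ,ℓ)=(0.4958,14.11°,1.2242) → tip=(0.3494,0.0878,1.1504)
cmd 2: set φ=67.58° → (κ,φ,ℓ)=(0.4958,67.58°,1.2242) → tip=(0.1374,0.3330,1.1504)

0.137 0.333 1.150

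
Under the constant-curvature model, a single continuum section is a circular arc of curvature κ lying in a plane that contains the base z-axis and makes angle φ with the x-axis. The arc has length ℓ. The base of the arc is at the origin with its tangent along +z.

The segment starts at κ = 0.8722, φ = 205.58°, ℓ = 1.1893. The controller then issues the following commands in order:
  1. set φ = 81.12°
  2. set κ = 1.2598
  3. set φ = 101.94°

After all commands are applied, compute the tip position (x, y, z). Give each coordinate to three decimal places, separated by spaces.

-0.152 0.720 0.792

initial: κ=0.8722, φ=205.58°, ℓ=1.1893
cmd 1: set φ=81.12° → (κ,φ,ℓ)=(0.8722,81.12°,1.1893) → tip=(0.0870,0.5567,0.9872)
cmd 2: set κ=1.2598 → (κ,φ,ℓ)=(1.2598,81.12°,1.1893) → tip=(0.1137,0.7274,0.7917)
cmd 3: set φ=101.94° → (κ,φ,ℓ)=(1.2598,101.94°,1.1893) → tip=(-0.1523,0.7203,0.7917)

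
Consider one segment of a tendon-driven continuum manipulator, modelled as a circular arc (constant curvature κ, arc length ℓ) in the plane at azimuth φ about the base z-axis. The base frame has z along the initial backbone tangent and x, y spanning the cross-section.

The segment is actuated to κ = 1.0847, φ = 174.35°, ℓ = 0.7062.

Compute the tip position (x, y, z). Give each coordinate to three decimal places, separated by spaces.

-0.256 0.025 0.639

θ = κ·ℓ = 1.0847 × 0.7062 = 0.76602 rad
ρ = (1 − cos θ)/κ = (1 − 0.72068)/1.0847 = 0.25751
z = sin θ / κ = 0.69327/1.0847 = 0.63913
x = ρ cos φ = 0.25751 × cos(174.35°) = -0.25626
y = ρ sin φ = 0.25751 × sin(174.35°) = 0.02535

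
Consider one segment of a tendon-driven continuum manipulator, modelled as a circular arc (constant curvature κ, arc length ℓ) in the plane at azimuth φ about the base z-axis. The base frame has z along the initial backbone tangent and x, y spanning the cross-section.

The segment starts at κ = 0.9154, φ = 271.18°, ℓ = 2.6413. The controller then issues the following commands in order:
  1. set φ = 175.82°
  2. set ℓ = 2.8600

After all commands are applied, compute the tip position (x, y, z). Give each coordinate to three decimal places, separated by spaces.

-2.033 0.149 0.546

initial: κ=0.9154, φ=271.18°, ℓ=2.6413
cmd 1: set φ=175.82° → (κ,φ,ℓ)=(0.9154,175.82°,2.6413) → tip=(-1.9059,0.1393,0.7234)
cmd 2: set ℓ=2.8600 → (κ,φ,ℓ)=(0.9154,175.82°,2.8600) → tip=(-2.0331,0.1486,0.5462)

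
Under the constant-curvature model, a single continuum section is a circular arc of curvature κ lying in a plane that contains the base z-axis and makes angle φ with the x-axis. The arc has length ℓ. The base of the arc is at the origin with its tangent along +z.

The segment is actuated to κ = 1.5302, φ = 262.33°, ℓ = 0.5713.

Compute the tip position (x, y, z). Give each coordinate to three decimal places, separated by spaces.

θ = κ·ℓ = 1.5302 × 0.5713 = 0.87420 rad
ρ = (1 − cos θ)/κ = (1 − 0.64161)/1.5302 = 0.23421
z = sin θ / κ = 0.76703/1.5302 = 0.50126
x = ρ cos φ = 0.23421 × cos(262.33°) = -0.03126
y = ρ sin φ = 0.23421 × sin(262.33°) = -0.23212

-0.031 -0.232 0.501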